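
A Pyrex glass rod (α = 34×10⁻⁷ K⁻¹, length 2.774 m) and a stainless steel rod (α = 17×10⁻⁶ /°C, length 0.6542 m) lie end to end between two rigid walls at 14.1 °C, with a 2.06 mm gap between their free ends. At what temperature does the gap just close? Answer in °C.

T = 114 °C

α₁L₁ = 9.4316×10⁻⁶ m/K, α₂L₂ = 1.11214×10⁻⁵ m/K → total 2.0553×10⁻⁵ m/K
ΔT = g/(α₁L₁+α₂L₂) = 2.06×10⁻³ / 2.0553×10⁻⁵ = 100.23 K
T = 14.1 + 100.23 = 114.33 °C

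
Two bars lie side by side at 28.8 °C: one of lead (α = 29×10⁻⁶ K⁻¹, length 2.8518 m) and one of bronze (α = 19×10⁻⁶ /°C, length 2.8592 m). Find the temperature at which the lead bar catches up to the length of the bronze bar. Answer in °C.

T = 289.6 °C

Equal length when α₁L₁ΔT − α₂L₂ΔT = L₂ − L₁ = 7.40×10⁻³ m
α₁L₁ = 8.27022×10⁻⁵, α₂L₂ = 5.43248×10⁻⁵ → Δ(αL) = 2.83774×10⁻⁵ m/K
ΔT = 7.40×10⁻³ / 2.83774×10⁻⁵ = 260.771 K, so T = 28.8 + 260.771 = 289.571 °C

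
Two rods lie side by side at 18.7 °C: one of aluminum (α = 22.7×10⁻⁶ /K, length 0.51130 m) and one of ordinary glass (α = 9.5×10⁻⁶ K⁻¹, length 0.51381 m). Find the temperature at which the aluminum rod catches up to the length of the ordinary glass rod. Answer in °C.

T = 391.9 °C

L₁(1 + α₁ΔT) = L₂(1 + α₂ΔT) ⇒ ΔT = (L₂ − L₁)/(α₁L₁ − α₂L₂)
L₂ − L₁ = 0.51381 − 0.51130 = 2.51×10⁻³ m
α₁L₁ − α₂L₂ = 22.7×10⁻⁶×0.51130 − 9.5×10⁻⁶×0.51381 = 6.725315×10⁻⁶ m/K
ΔT = 2.51×10⁻³ / 6.725315×10⁻⁶ = 373.217 K
T = 18.7 + 373.217 = 391.917 °C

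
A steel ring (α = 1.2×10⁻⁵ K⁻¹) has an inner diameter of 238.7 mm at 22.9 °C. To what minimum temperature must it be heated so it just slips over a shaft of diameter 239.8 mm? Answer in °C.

Required Δd = 239.8 − 238.7 = 1.1 mm
Δd = αd₀ΔT ⇒ ΔT = Δd/(αd₀) = 1.1 / (1.2×10⁻⁵ × 238.7) = 384.02 K
T_min = 22.9 + 384.02 = 406.92 °C

T = 407 °C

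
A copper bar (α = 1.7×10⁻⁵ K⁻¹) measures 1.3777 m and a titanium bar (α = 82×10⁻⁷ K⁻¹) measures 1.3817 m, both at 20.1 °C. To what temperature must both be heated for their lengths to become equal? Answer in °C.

L₁(1 + α₁ΔT) = L₂(1 + α₂ΔT) ⇒ ΔT = (L₂ − L₁)/(α₁L₁ − α₂L₂)
L₂ − L₁ = 1.3817 − 1.3777 = 4.00×10⁻³ m
α₁L₁ − α₂L₂ = 1.7×10⁻⁵×1.3777 − 82×10⁻⁷×1.3817 = 1.209096×10⁻⁵ m/K
ΔT = 4.00×10⁻³ / 1.209096×10⁻⁵ = 330.826 K
T = 20.1 + 330.826 = 350.926 °C

T = 350.9 °C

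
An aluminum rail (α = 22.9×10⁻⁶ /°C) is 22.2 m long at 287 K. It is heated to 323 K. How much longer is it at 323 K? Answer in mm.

ΔL = 18.3 mm

|ΔT| = |323 − 287| = 36 K
ΔL = αL₀ΔT = (22.9×10⁻⁶)(22.2)(36) = 1.83×10⁻² m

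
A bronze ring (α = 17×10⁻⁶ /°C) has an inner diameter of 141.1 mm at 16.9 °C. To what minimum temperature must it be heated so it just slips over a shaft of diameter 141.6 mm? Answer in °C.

T = 225 °C

Required Δd = 141.6 − 141.1 = 0.5 mm
Δd = αd₀ΔT ⇒ ΔT = Δd/(αd₀) = 0.5 / (17×10⁻⁶ × 141.1) = 208.45 K
T_min = 16.9 + 208.45 = 225.35 °C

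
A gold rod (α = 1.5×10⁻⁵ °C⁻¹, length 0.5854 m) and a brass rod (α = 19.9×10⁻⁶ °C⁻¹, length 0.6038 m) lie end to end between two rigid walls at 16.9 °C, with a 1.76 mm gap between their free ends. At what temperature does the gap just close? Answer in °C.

Gap closes when ΔL₁ + ΔL₂ = 1.76 mm = 1.76×10⁻³ m
(α₁L₁ + α₂L₂)ΔT = g
α₁L₁ + α₂L₂ = 1.5×10⁻⁵×0.5854 + 19.9×10⁻⁶×0.6038 = 2.079662×10⁻⁵ m/K
ΔT = 1.76×10⁻³ / 2.079662×10⁻⁵ = 84.63 K
T = 16.9 + 84.63 = 101.53 °C

T = 102 °C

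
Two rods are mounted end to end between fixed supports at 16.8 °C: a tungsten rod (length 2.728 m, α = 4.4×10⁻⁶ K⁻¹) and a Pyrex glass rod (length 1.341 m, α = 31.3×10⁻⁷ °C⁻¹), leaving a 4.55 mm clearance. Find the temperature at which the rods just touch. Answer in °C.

α₁L₁ = 1.20032×10⁻⁵ m/K, α₂L₂ = 4.19733×10⁻⁶ m/K → total 1.620053×10⁻⁵ m/K
ΔT = g/(α₁L₁+α₂L₂) = 4.55×10⁻³ / 1.620053×10⁻⁵ = 280.86 K
T = 16.8 + 280.86 = 297.66 °C

T = 298 °C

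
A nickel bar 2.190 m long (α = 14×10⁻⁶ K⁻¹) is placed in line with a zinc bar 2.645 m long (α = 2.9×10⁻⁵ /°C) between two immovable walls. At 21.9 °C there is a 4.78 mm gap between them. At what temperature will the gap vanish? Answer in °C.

T = 66.4 °C

α₁L₁ = 3.066×10⁻⁵ m/K, α₂L₂ = 7.6705×10⁻⁵ m/K → total 1.07365×10⁻⁴ m/K
ΔT = g/(α₁L₁+α₂L₂) = 4.78×10⁻³ / 1.07365×10⁻⁴ = 44.521 K
T = 21.9 + 44.521 = 66.421 °C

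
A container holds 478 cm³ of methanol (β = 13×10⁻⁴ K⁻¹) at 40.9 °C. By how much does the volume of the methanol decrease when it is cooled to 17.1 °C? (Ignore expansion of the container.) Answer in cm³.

ΔV = 14.8 cm³

|ΔT| = |17.1 − 40.9| = 23.8 K
ΔV = βV₀ΔT = (13×10⁻⁴)(478)(23.8) = 14.8 cm³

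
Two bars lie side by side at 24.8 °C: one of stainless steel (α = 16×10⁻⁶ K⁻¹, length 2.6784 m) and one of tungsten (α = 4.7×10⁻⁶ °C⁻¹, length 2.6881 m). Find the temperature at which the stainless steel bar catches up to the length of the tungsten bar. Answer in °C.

T = 345.8 °C

L₁(1 + α₁ΔT) = L₂(1 + α₂ΔT) ⇒ ΔT = (L₂ − L₁)/(α₁L₁ − α₂L₂)
L₂ − L₁ = 2.6881 − 2.6784 = 9.70×10⁻³ m
α₁L₁ − α₂L₂ = 16×10⁻⁶×2.6784 − 4.7×10⁻⁶×2.6881 = 3.022033×10⁻⁵ m/K
ΔT = 9.70×10⁻³ / 3.022033×10⁻⁵ = 320.976 K
T = 24.8 + 320.976 = 345.776 °C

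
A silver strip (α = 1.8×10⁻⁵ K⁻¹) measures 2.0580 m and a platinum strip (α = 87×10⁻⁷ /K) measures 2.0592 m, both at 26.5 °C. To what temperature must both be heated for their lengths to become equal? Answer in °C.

T = 89.23 °C

Equal length when α₁L₁ΔT − α₂L₂ΔT = L₂ − L₁ = 1.20×10⁻³ m
α₁L₁ = 3.7044×10⁻⁵, α₂L₂ = 1.791504×10⁻⁵ → Δ(αL) = 1.912896×10⁻⁵ m/K
ΔT = 1.20×10⁻³ / 1.912896×10⁻⁵ = 62.7321 K, so T = 26.5 + 62.7321 = 89.2321 °C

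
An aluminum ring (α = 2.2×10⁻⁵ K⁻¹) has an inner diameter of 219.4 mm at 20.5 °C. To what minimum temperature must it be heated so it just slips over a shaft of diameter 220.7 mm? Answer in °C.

Required Δd = 220.7 − 219.4 = 1.3 mm
Δd = αd₀ΔT ⇒ ΔT = Δd/(αd₀) = 1.3 / (2.2×10⁻⁵ × 219.4) = 269.33 K
T_min = 20.5 + 269.33 = 289.83 °C

T = 290 °C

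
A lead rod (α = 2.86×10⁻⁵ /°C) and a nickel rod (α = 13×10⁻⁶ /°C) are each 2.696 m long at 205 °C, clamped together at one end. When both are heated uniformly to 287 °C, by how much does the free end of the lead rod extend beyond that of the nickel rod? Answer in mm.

3.45 mm

ΔT = 82 K
lead: ΔL = 2.86×10⁻⁵ × 2.696 m × 82 = 6.3227×10⁻³ m = 6.3227 mm
nickel: ΔL = 13×10⁻⁶ × 2.696 m × 82 = 2.8739×10⁻³ m = 2.8739 mm
difference = 6.3227 − 2.8739 = 3.4488 mm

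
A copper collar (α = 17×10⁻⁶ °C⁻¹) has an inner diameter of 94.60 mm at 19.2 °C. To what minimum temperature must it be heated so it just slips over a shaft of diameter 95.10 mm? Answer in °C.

Required Δd = 95.10 − 94.60 = 0.50 mm
Δd = αd₀ΔT ⇒ ΔT = Δd/(αd₀) = 0.50 / (17×10⁻⁶ × 94.60) = 310.91 K
T_min = 19.2 + 310.91 = 330.11 °C

T = 330 °C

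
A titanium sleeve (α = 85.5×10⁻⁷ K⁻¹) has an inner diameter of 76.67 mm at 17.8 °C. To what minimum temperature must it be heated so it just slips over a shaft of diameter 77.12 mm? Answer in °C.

T = 704 °C

Required Δd = 77.12 − 76.67 = 0.45 mm
Δd = αd₀ΔT ⇒ ΔT = Δd/(αd₀) = 0.45 / (85.5×10⁻⁷ × 76.67) = 686.47 K
T_min = 17.8 + 686.47 = 704.27 °C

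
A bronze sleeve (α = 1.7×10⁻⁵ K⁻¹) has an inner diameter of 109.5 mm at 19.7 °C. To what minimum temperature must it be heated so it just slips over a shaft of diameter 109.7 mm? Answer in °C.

T = 127 °C

Required Δd = 109.7 − 109.5 = 0.2 mm
Δd = αd₀ΔT ⇒ ΔT = Δd/(αd₀) = 0.2 / (1.7×10⁻⁵ × 109.5) = 107.44 K
T_min = 19.7 + 107.44 = 127.14 °C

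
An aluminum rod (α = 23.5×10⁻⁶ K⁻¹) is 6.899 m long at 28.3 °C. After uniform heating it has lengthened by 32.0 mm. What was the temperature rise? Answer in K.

ΔT = 197 K

ΔL = αL₀ΔT ⇒ ΔT = ΔL / (αL₀)
ΔT = 32.0×10⁻³ m / (23.5×10⁻⁶ × 6.899 m) = 197.38 K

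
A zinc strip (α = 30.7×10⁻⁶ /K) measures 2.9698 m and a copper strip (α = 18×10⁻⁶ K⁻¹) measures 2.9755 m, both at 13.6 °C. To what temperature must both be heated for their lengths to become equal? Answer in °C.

Equal length when α₁L₁ΔT − α₂L₂ΔT = L₂ − L₁ = 5.70×10⁻³ m
α₁L₁ = 9.117286×10⁻⁵, α₂L₂ = 5.3559×10⁻⁵ → Δ(αL) = 3.761386×10⁻⁵ m/K
ΔT = 5.70×10⁻³ / 3.761386×10⁻⁵ = 151.540 K, so T = 13.6 + 151.540 = 165.140 °C

T = 165.1 °C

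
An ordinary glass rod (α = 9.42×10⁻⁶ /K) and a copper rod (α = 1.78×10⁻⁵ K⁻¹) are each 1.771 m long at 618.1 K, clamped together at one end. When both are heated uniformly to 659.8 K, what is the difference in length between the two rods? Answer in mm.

0.619 mm

ΔT = 41.7 K
ordinary glass: ΔL = 9.42×10⁻⁶ × 1.771 m × 41.7 = 6.9567×10⁻⁴ m = 0.69567 mm
copper: ΔL = 1.78×10⁻⁵ × 1.771 m × 41.7 = 1.3145×10⁻³ m = 1.3145 mm
difference = 1.3145 − 0.69567 = 0.61883 mm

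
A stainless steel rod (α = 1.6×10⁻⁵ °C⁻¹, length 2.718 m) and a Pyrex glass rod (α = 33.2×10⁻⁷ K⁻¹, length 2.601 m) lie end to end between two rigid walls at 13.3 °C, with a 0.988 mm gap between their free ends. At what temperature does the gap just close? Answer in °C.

T = 32.3 °C

α₁L₁ = 4.3488×10⁻⁵ m/K, α₂L₂ = 8.63532×10⁻⁶ m/K → total 5.212332×10⁻⁵ m/K
ΔT = g/(α₁L₁+α₂L₂) = 9.88×10⁻⁴ / 5.212332×10⁻⁵ = 18.955 K
T = 13.3 + 18.955 = 32.255 °C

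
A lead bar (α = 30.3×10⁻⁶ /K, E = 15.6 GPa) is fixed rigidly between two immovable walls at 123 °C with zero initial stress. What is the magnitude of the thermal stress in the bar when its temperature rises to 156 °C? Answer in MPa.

Fully constrained: the free strain ε = αΔT is blocked, so σ = Eε = EαΔT.
|ΔT| = 33 K
σ = 15.6×10⁹ × 30.3×10⁻⁶ × 33 = 1.56×10⁷ Pa

σ = 15.6 MPa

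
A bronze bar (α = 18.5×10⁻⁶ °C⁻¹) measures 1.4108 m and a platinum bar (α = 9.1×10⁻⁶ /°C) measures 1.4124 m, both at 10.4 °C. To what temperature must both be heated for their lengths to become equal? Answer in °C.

L₁(1 + α₁ΔT) = L₂(1 + α₂ΔT) ⇒ ΔT = (L₂ − L₁)/(α₁L₁ − α₂L₂)
L₂ − L₁ = 1.4124 − 1.4108 = 1.60×10⁻³ m
α₁L₁ − α₂L₂ = 18.5×10⁻⁶×1.4108 − 9.1×10⁻⁶×1.4124 = 1.324696×10⁻⁵ m/K
ΔT = 1.60×10⁻³ / 1.324696×10⁻⁵ = 120.782 K
T = 10.4 + 120.782 = 131.182 °C

T = 131.2 °C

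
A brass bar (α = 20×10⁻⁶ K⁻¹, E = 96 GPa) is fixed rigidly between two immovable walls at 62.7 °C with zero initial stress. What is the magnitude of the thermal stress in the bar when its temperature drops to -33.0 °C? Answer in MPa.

σ = 184 MPa

Fully constrained: the free strain ε = αΔT is blocked, so σ = Eε = EαΔT.
|ΔT| = 95.7 K
σ = 96.0×10⁹ × 20×10⁻⁶ × 95.7 = 1.84×10⁸ Pa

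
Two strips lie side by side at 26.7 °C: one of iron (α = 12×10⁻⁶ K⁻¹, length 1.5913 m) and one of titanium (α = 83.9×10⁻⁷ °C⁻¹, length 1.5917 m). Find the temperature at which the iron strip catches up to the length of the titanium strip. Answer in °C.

L₁(1 + α₁ΔT) = L₂(1 + α₂ΔT) ⇒ ΔT = (L₂ − L₁)/(α₁L₁ − α₂L₂)
L₂ − L₁ = 1.5917 − 1.5913 = 4.00×10⁻⁴ m
α₁L₁ − α₂L₂ = 12×10⁻⁶×1.5913 − 83.9×10⁻⁷×1.5917 = 5.741237×10⁻⁶ m/K
ΔT = 4.00×10⁻⁴ / 5.741237×10⁻⁶ = 69.6714 K
T = 26.7 + 69.6714 = 96.3714 °C

T = 96.37 °C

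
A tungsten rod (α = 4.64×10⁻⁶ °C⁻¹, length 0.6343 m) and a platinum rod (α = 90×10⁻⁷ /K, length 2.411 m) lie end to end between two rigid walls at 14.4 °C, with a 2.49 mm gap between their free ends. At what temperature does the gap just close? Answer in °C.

Gap closes when ΔL₁ + ΔL₂ = 2.49 mm = 2.49×10⁻³ m
(α₁L₁ + α₂L₂)ΔT = g
α₁L₁ + α₂L₂ = 4.64×10⁻⁶×0.6343 + 90×10⁻⁷×2.411 = 2.4642152×10⁻⁵ m/K
ΔT = 2.49×10⁻³ / 2.4642152×10⁻⁵ = 101.05 K
T = 14.4 + 101.05 = 115.45 °C

T = 115 °C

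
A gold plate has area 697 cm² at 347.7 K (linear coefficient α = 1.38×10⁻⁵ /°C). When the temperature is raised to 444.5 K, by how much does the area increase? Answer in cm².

Area coefficient ≈ 2α; |ΔT| = 96.8 K
ΔA = 2αA₀ΔT = 2(1.38×10⁻⁵)(697)(96.8) = 1.86 cm²

ΔA = 1.86 cm²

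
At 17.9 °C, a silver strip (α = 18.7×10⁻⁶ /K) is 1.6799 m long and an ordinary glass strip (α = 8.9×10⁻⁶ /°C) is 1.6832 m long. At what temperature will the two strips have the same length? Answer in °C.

Equal length when α₁L₁ΔT − α₂L₂ΔT = L₂ − L₁ = 3.30×10⁻³ m
α₁L₁ = 3.141413×10⁻⁵, α₂L₂ = 1.498048×10⁻⁵ → Δ(αL) = 1.643365×10⁻⁵ m/K
ΔT = 3.30×10⁻³ / 1.643365×10⁻⁵ = 200.807 K, so T = 17.9 + 200.807 = 218.707 °C

T = 218.7 °C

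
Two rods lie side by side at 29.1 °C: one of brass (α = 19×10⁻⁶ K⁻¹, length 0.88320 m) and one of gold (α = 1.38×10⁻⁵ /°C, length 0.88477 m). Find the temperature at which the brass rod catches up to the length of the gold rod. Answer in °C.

L₁(1 + α₁ΔT) = L₂(1 + α₂ΔT) ⇒ ΔT = (L₂ − L₁)/(α₁L₁ − α₂L₂)
L₂ − L₁ = 0.88477 − 0.88320 = 1.57×10⁻³ m
α₁L₁ − α₂L₂ = 19×10⁻⁶×0.88320 − 1.38×10⁻⁵×0.88477 = 4.570974×10⁻⁶ m/K
ΔT = 1.57×10⁻³ / 4.570974×10⁻⁶ = 343.472 K
T = 29.1 + 343.472 = 372.572 °C

T = 372.6 °C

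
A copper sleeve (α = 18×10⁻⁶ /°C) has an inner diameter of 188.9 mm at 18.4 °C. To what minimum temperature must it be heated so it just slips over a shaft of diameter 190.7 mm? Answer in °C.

Required Δd = 190.7 − 188.9 = 1.8 mm
Δd = αd₀ΔT ⇒ ΔT = Δd/(αd₀) = 1.8 / (18×10⁻⁶ × 188.9) = 529.38 K
T_min = 18.4 + 529.38 = 547.78 °C

T = 548 °C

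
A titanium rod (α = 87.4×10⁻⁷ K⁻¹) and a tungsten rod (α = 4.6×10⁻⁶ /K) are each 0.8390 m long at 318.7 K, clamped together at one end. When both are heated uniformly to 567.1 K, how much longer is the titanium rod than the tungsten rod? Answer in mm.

0.863 mm

ΔT = 248.4 K
titanium: ΔL = 87.4×10⁻⁷ × 0.8390 m × 248.4 = 1.8215×10⁻³ m = 1.8215 mm
tungsten: ΔL = 4.6×10⁻⁶ × 0.8390 m × 248.4 = 9.5867×10⁻⁴ m = 0.95867 mm
difference = 1.8215 − 0.95867 = 0.86283 mm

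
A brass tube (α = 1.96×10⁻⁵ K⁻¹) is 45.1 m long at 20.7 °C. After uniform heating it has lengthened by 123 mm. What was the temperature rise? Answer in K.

ΔL = αL₀ΔT ⇒ ΔT = ΔL / (αL₀)
ΔT = 123×10⁻³ m / (1.96×10⁻⁵ × 45.1 m) = 139.15 K

ΔT = 139 K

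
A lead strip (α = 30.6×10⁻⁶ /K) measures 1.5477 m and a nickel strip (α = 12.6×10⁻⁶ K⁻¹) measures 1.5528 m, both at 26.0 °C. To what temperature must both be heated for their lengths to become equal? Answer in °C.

T = 209.5 °C

Equal length when α₁L₁ΔT − α₂L₂ΔT = L₂ − L₁ = 5.10×10⁻³ m
α₁L₁ = 4.735962×10⁻⁵, α₂L₂ = 1.956528×10⁻⁵ → Δ(αL) = 2.779434×10⁻⁵ m/K
ΔT = 5.10×10⁻³ / 2.779434×10⁻⁵ = 183.491 K, so T = 26.0 + 183.491 = 209.491 °C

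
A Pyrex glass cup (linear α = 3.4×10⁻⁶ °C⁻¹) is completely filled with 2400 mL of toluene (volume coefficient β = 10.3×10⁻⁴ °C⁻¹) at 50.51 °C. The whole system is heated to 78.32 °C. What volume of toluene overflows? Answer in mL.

The cup also expands: β_container ≈ 3α = 1.02×10⁻⁵ /K
Net overflow = V₀(β_liq − 3α_cont)ΔT
β − 3α = 1.03×10⁻³ − 1.02×10⁻⁵ = 1.0198×10⁻³ /K; ΔT = 27.81 K
ΔV = 2400 × 1.0198×10⁻³ × 27.81 = 68.1 mL

68.1 mL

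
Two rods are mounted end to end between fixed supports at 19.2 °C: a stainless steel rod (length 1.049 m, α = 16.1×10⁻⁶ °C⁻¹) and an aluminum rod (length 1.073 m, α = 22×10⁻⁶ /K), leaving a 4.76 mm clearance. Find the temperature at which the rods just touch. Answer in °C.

α₁L₁ = 1.68889×10⁻⁵ m/K, α₂L₂ = 2.3606×10⁻⁵ m/K → total 4.04949×10⁻⁵ m/K
ΔT = g/(α₁L₁+α₂L₂) = 4.76×10⁻³ / 4.04949×10⁻⁵ = 117.55 K
T = 19.2 + 117.55 = 136.75 °C

T = 137 °C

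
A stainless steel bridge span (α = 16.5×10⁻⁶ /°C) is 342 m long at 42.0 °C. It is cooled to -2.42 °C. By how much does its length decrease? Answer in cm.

|ΔT| = |-2.42 − 42.0| = 44.42 K
ΔL = αL₀ΔT = (16.5×10⁻⁶)(342)(44.42) = 2.51×10⁻¹ m

ΔL = 25.1 cm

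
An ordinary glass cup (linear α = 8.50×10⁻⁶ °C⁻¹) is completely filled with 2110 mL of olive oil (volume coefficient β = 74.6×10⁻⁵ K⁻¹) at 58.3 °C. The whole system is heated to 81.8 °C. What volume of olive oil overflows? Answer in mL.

The cup also expands: β_container ≈ 3α = 2.55×10⁻⁵ /K
Net overflow = V₀(β_liq − 3α_cont)ΔT
β − 3α = 7.46×10⁻⁴ − 2.55×10⁻⁵ = 7.205×10⁻⁴ /K; ΔT = 23.5 K
ΔV = 2110 × 7.205×10⁻⁴ × 23.5 = 35.7 mL

35.7 mL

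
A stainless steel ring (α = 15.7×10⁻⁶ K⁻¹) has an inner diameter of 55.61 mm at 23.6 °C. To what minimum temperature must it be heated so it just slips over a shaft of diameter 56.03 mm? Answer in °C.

Required Δd = 56.03 − 55.61 = 0.42 mm
Δd = αd₀ΔT ⇒ ΔT = Δd/(αd₀) = 0.42 / (15.7×10⁻⁶ × 55.61) = 481.06 K
T_min = 23.6 + 481.06 = 504.66 °C

T = 505 °C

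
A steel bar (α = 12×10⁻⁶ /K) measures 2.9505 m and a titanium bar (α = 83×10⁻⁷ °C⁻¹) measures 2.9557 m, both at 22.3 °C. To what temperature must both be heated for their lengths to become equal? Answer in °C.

T = 500.5 °C

Equal length when α₁L₁ΔT − α₂L₂ΔT = L₂ − L₁ = 5.20×10⁻³ m
α₁L₁ = 3.5406×10⁻⁵, α₂L₂ = 2.453231×10⁻⁵ → Δ(αL) = 1.087369×10⁻⁵ m/K
ΔT = 5.20×10⁻³ / 1.087369×10⁻⁵ = 478.219 K, so T = 22.3 + 478.219 = 500.519 °C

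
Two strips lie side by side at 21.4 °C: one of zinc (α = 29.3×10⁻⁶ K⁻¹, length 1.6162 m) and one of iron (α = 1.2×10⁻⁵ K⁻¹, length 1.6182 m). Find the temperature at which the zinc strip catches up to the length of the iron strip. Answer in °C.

Equal length when α₁L₁ΔT − α₂L₂ΔT = L₂ − L₁ = 2.00×10⁻³ m
α₁L₁ = 4.735466×10⁻⁵, α₂L₂ = 1.94184×10⁻⁵ → Δ(αL) = 2.793626×10⁻⁵ m/K
ΔT = 2.00×10⁻³ / 2.793626×10⁻⁵ = 71.5915 K, so T = 21.4 + 71.5915 = 92.9915 °C

T = 92.99 °C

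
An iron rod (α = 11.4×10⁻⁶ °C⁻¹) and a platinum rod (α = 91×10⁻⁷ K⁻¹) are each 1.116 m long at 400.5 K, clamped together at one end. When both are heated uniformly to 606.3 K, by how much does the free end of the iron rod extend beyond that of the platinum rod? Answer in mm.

0.528 mm

ΔT = 205.8 K
iron: ΔL = 11.4×10⁻⁶ × 1.116 m × 205.8 = 2.6183×10⁻³ m = 2.6183 mm
platinum: ΔL = 91×10⁻⁷ × 1.116 m × 205.8 = 2.0900×10⁻³ m = 2.0900 mm
difference = 2.6183 − 2.0900 = 0.5283 mm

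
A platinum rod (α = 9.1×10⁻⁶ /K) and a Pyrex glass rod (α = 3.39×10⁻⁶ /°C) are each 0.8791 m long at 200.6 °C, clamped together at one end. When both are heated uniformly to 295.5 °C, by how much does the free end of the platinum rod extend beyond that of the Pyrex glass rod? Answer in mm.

ΔT = 94.9 K
platinum: ΔL = 9.1×10⁻⁶ × 0.8791 m × 94.9 = 7.5918×10⁻⁴ m = 0.75918 mm
Pyrex glass: ΔL = 3.39×10⁻⁶ × 0.8791 m × 94.9 = 2.8282×10⁻⁴ m = 0.28282 mm
difference = 0.75918 − 0.28282 = 0.47636 mm

0.476 mm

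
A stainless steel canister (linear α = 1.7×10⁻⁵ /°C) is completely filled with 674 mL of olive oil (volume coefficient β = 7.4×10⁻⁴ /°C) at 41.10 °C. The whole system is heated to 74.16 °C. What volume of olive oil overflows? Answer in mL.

The canister also expands: β_container ≈ 3α = 5.1×10⁻⁵ /K
Net overflow = V₀(β_liq − 3α_cont)ΔT
β − 3α = 7.40×10⁻⁴ − 5.1×10⁻⁵ = 6.89×10⁻⁴ /K; ΔT = 33.06 K
ΔV = 674 × 6.89×10⁻⁴ × 33.06 = 15.4 mL

15.4 mL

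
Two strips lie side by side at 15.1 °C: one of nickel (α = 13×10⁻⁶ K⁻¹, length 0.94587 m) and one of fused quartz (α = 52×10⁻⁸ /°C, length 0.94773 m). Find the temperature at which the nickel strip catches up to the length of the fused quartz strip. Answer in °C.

L₁(1 + α₁ΔT) = L₂(1 + α₂ΔT) ⇒ ΔT = (L₂ − L₁)/(α₁L₁ − α₂L₂)
L₂ − L₁ = 0.94773 − 0.94587 = 1.86×10⁻³ m
α₁L₁ − α₂L₂ = 13×10⁻⁶×0.94587 − 52×10⁻⁸×0.94773 = 1.18034904×10⁻⁵ m/K
ΔT = 1.86×10⁻³ / 1.18034904×10⁻⁵ = 157.581 K
T = 15.1 + 157.581 = 172.681 °C

T = 172.7 °C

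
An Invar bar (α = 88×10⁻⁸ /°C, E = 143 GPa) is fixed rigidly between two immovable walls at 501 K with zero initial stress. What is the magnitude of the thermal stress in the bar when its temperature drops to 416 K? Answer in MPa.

Fully constrained: the free strain ε = αΔT is blocked, so σ = Eε = EαΔT.
|ΔT| = 85 K
σ = 143×10⁹ × 88×10⁻⁸ × 85 = 1.07×10⁷ Pa

σ = 10.7 MPa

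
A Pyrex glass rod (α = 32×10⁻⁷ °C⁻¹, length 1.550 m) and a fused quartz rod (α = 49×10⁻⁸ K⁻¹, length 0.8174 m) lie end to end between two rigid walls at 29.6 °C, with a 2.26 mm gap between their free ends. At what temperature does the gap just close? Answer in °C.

T = 451 °C

Gap closes when ΔL₁ + ΔL₂ = 2.26 mm = 2.26×10⁻³ m
(α₁L₁ + α₂L₂)ΔT = g
α₁L₁ + α₂L₂ = 32×10⁻⁷×1.550 + 49×10⁻⁸×0.8174 = 5.360526×10⁻⁶ m/K
ΔT = 2.26×10⁻³ / 5.360526×10⁻⁶ = 421.60 K
T = 29.6 + 421.60 = 451.20 °C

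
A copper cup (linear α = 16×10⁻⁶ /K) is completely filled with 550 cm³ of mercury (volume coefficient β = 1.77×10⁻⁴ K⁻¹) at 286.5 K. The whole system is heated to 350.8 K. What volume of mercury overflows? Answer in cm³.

The cup also expands: β_container ≈ 3α = 4.8×10⁻⁵ /K
Net overflow = V₀(β_liq − 3α_cont)ΔT
β − 3α = 1.77×10⁻⁴ − 4.8×10⁻⁵ = 1.29×10⁻⁴ /K; ΔT = 64.3 K
ΔV = 550 × 1.29×10⁻⁴ × 64.3 = 4.56 cm³

4.56 cm³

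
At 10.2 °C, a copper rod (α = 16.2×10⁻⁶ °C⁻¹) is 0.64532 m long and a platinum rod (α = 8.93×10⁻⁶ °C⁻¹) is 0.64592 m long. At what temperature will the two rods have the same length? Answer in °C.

Equal length when α₁L₁ΔT − α₂L₂ΔT = L₂ − L₁ = 6.00×10⁻⁴ m
α₁L₁ = 1.0454184×10⁻⁵, α₂L₂ = 5.7680656×10⁻⁶ → Δ(αL) = 4.6861184×10⁻⁶ m/K
ΔT = 6.00×10⁻⁴ / 4.6861184×10⁻⁶ = 128.038 K, so T = 10.2 + 128.038 = 138.238 °C

T = 138.2 °C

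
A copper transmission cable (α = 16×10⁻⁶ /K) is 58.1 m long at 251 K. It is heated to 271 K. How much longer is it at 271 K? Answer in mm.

ΔL = 18.6 mm

|ΔT| = |271 − 251| = 20 K
ΔL = αL₀ΔT = (16×10⁻⁶)(58.1)(20) = 1.86×10⁻² m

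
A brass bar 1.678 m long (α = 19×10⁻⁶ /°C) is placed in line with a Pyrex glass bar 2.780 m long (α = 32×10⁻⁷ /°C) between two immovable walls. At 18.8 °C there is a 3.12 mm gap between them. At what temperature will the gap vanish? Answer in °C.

α₁L₁ = 3.1882×10⁻⁵ m/K, α₂L₂ = 8.896×10⁻⁶ m/K → total 4.0778×10⁻⁵ m/K
ΔT = g/(α₁L₁+α₂L₂) = 3.12×10⁻³ / 4.0778×10⁻⁵ = 76.512 K
T = 18.8 + 76.512 = 95.312 °C

T = 95.3 °C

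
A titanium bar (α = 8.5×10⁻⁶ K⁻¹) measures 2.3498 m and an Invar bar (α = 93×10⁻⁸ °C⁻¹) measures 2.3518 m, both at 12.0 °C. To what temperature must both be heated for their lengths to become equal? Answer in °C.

T = 124.4 °C

Equal length when α₁L₁ΔT − α₂L₂ΔT = L₂ − L₁ = 2.00×10⁻³ m
α₁L₁ = 1.99733×10⁻⁵, α₂L₂ = 2.187174×10⁻⁶ → Δ(αL) = 1.7786126×10⁻⁵ m/K
ΔT = 2.00×10⁻³ / 1.7786126×10⁻⁵ = 112.447 K, so T = 12.0 + 112.447 = 124.447 °C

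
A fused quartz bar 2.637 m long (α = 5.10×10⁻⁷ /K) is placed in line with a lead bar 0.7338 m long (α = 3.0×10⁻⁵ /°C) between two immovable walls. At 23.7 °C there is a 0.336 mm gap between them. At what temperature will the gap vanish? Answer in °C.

T = 38.1 °C

α₁L₁ = 1.34487×10⁻⁶ m/K, α₂L₂ = 2.2014×10⁻⁵ m/K → total 2.335887×10⁻⁵ m/K
ΔT = g/(α₁L₁+α₂L₂) = 3.36×10⁻⁴ / 2.335887×10⁻⁵ = 14.384 K
T = 23.7 + 14.384 = 38.084 °C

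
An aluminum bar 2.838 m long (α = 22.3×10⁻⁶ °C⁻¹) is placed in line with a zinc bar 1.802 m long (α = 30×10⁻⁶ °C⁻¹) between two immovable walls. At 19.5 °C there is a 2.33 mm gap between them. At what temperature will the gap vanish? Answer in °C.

T = 39.4 °C

α₁L₁ = 6.32874×10⁻⁵ m/K, α₂L₂ = 5.406×10⁻⁵ m/K → total 1.173474×10⁻⁴ m/K
ΔT = g/(α₁L₁+α₂L₂) = 2.33×10⁻³ / 1.173474×10⁻⁴ = 19.856 K
T = 19.5 + 19.856 = 39.356 °C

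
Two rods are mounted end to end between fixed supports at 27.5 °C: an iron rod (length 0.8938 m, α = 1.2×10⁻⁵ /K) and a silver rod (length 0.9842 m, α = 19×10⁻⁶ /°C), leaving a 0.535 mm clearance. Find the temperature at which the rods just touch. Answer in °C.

T = 45.7 °C

Gap closes when ΔL₁ + ΔL₂ = 0.535 mm = 5.35×10⁻⁴ m
(α₁L₁ + α₂L₂)ΔT = g
α₁L₁ + α₂L₂ = 1.2×10⁻⁵×0.8938 + 19×10⁻⁶×0.9842 = 2.94254×10⁻⁵ m/K
ΔT = 5.35×10⁻⁴ / 2.94254×10⁻⁵ = 18.182 K
T = 27.5 + 18.182 = 45.682 °C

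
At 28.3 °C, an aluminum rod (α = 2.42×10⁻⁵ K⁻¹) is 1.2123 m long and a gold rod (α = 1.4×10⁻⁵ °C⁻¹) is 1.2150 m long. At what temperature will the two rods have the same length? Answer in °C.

T = 247.3 °C

L₁(1 + α₁ΔT) = L₂(1 + α₂ΔT) ⇒ ΔT = (L₂ − L₁)/(α₁L₁ − α₂L₂)
L₂ − L₁ = 1.2150 − 1.2123 = 2.70×10⁻³ m
α₁L₁ − α₂L₂ = 2.42×10⁻⁵×1.2123 − 1.4×10⁻⁵×1.2150 = 1.232766×10⁻⁵ m/K
ΔT = 2.70×10⁻³ / 1.232766×10⁻⁵ = 219.020 K
T = 28.3 + 219.020 = 247.320 °C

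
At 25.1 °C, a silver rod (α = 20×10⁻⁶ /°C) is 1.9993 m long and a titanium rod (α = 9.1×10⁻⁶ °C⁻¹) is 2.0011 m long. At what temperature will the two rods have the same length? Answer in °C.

L₁(1 + α₁ΔT) = L₂(1 + α₂ΔT) ⇒ ΔT = (L₂ − L₁)/(α₁L₁ − α₂L₂)
L₂ − L₁ = 2.0011 − 1.9993 = 1.80×10⁻³ m
α₁L₁ − α₂L₂ = 20×10⁻⁶×1.9993 − 9.1×10⁻⁶×2.0011 = 2.177599×10⁻⁵ m/K
ΔT = 1.80×10⁻³ / 2.177599×10⁻⁵ = 82.660 K
T = 25.1 + 82.660 = 107.760 °C

T = 107.8 °C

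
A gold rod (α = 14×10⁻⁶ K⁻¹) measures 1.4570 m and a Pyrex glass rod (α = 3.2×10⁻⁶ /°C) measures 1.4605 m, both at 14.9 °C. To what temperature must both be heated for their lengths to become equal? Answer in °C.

Equal length when α₁L₁ΔT − α₂L₂ΔT = L₂ − L₁ = 3.50×10⁻³ m
α₁L₁ = 2.0398×10⁻⁵, α₂L₂ = 4.6736×10⁻⁶ → Δ(αL) = 1.57244×10⁻⁵ m/K
ΔT = 3.50×10⁻³ / 1.57244×10⁻⁵ = 222.584 K, so T = 14.9 + 222.584 = 237.484 °C

T = 237.5 °C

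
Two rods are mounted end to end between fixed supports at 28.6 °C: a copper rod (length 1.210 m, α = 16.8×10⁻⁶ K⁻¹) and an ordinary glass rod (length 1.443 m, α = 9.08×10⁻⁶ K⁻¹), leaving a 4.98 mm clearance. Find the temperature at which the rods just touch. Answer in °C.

Gap closes when ΔL₁ + ΔL₂ = 4.98 mm = 4.98×10⁻³ m
(α₁L₁ + α₂L₂)ΔT = g
α₁L₁ + α₂L₂ = 16.8×10⁻⁶×1.210 + 9.08×10⁻⁶×1.443 = 3.343044×10⁻⁵ m/K
ΔT = 4.98×10⁻³ / 3.343044×10⁻⁵ = 148.97 K
T = 28.6 + 148.97 = 177.57 °C

T = 178 °C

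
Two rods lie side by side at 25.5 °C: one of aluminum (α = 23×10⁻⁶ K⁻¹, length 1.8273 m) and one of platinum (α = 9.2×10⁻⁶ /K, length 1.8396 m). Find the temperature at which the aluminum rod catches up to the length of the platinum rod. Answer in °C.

T = 515.5 °C

Equal length when α₁L₁ΔT − α₂L₂ΔT = L₂ − L₁ = 1.23×10⁻² m
α₁L₁ = 4.20279×10⁻⁵, α₂L₂ = 1.692432×10⁻⁵ → Δ(αL) = 2.510358×10⁻⁵ m/K
ΔT = 1.23×10⁻² / 2.510358×10⁻⁵ = 489.970 K, so T = 25.5 + 489.970 = 515.470 °C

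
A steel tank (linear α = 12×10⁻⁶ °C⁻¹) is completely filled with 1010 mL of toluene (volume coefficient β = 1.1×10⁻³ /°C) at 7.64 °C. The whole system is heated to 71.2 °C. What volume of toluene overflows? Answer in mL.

The tank also expands: β_container ≈ 3α = 3.6×10⁻⁵ /K
Net overflow = V₀(β_liq − 3α_cont)ΔT
β − 3α = 1.10×10⁻³ − 3.6×10⁻⁵ = 1.064×10⁻³ /K; ΔT = 63.56 K
ΔV = 1010 × 1.064×10⁻³ × 63.56 = 68.3 mL

68.3 mL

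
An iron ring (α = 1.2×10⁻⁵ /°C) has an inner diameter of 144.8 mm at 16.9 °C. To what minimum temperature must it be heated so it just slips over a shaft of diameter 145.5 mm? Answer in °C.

Required Δd = 145.5 − 144.8 = 0.7 mm
Δd = αd₀ΔT ⇒ ΔT = Δd/(αd₀) = 0.7 / (1.2×10⁻⁵ × 144.8) = 402.85 K
T_min = 16.9 + 402.85 = 419.75 °C

T = 420 °C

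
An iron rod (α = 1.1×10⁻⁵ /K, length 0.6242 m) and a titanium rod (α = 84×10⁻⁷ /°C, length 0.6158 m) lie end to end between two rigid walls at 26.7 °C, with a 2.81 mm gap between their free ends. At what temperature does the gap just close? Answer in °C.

T = 260 °C

Gap closes when ΔL₁ + ΔL₂ = 2.81 mm = 2.81×10⁻³ m
(α₁L₁ + α₂L₂)ΔT = g
α₁L₁ + α₂L₂ = 1.1×10⁻⁵×0.6242 + 84×10⁻⁷×0.6158 = 1.203892×10⁻⁵ m/K
ΔT = 2.81×10⁻³ / 1.203892×10⁻⁵ = 233.41 K
T = 26.7 + 233.41 = 260.11 °C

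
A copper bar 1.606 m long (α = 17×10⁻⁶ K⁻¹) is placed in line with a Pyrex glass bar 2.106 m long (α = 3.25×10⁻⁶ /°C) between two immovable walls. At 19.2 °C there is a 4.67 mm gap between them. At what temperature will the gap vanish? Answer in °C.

T = 156 °C

α₁L₁ = 2.7302×10⁻⁵ m/K, α₂L₂ = 6.8445×10⁻⁶ m/K → total 3.41465×10⁻⁵ m/K
ΔT = g/(α₁L₁+α₂L₂) = 4.67×10⁻³ / 3.41465×10⁻⁵ = 136.76 K
T = 19.2 + 136.76 = 155.96 °C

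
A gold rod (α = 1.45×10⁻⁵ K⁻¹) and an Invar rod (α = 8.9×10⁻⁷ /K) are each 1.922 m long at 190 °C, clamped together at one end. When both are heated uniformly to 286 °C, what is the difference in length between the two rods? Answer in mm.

2.51 mm

ΔT = 96 K
gold: ΔL = 1.45×10⁻⁵ × 1.922 m × 96 = 2.6754×10⁻³ m = 2.6754 mm
Invar: ΔL = 8.9×10⁻⁷ × 1.922 m × 96 = 1.6422×10⁻⁴ m = 0.16422 mm
difference = 2.6754 − 0.16422 = 2.51118 mm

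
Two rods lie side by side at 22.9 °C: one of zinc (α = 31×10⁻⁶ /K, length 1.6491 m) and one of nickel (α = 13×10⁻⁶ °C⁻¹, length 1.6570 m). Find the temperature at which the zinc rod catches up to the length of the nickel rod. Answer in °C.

L₁(1 + α₁ΔT) = L₂(1 + α₂ΔT) ⇒ ΔT = (L₂ − L₁)/(α₁L₁ − α₂L₂)
L₂ − L₁ = 1.6570 − 1.6491 = 7.90×10⁻³ m
α₁L₁ − α₂L₂ = 31×10⁻⁶×1.6491 − 13×10⁻⁶×1.6570 = 2.95811×10⁻⁵ m/K
ΔT = 7.90×10⁻³ / 2.95811×10⁻⁵ = 267.062 K
T = 22.9 + 267.062 = 289.962 °C

T = 290.0 °C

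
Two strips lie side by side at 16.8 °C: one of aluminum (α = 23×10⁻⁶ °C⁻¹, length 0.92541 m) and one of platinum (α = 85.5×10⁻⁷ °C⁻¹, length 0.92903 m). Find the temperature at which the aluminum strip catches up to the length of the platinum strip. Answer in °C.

T = 288.1 °C

Equal length when α₁L₁ΔT − α₂L₂ΔT = L₂ − L₁ = 3.62×10⁻³ m
α₁L₁ = 2.128443×10⁻⁵, α₂L₂ = 7.9432065×10⁻⁶ → Δ(αL) = 1.33412235×10⁻⁵ m/K
ΔT = 3.62×10⁻³ / 1.33412235×10⁻⁵ = 271.339 K, so T = 16.8 + 271.339 = 288.139 °C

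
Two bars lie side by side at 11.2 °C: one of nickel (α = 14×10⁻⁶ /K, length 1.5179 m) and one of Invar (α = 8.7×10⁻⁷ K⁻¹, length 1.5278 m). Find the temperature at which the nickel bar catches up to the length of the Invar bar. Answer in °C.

T = 508.2 °C

Equal length when α₁L₁ΔT − α₂L₂ΔT = L₂ − L₁ = 9.90×10⁻³ m
α₁L₁ = 2.12506×10⁻⁵, α₂L₂ = 1.329186×10⁻⁶ → Δ(αL) = 1.9921414×10⁻⁵ m/K
ΔT = 9.90×10⁻³ / 1.9921414×10⁻⁵ = 496.953 K, so T = 11.2 + 496.953 = 508.153 °C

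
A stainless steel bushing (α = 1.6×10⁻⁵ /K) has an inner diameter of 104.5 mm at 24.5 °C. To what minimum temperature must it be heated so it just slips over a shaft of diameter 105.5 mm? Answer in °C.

Required Δd = 105.5 − 104.5 = 1.0 mm
Δd = αd₀ΔT ⇒ ΔT = Δd/(αd₀) = 1.0 / (1.6×10⁻⁵ × 104.5) = 598.09 K
T_min = 24.5 + 598.09 = 622.59 °C

T = 623 °C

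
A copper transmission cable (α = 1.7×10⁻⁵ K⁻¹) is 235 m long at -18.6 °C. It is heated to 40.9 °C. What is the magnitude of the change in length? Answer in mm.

|ΔT| = |40.9 − (-18.6)| = 59.5 K
ΔL = αL₀ΔT = (1.7×10⁻⁵)(235)(59.5) = 2.38×10⁻¹ m

ΔL = 238 mm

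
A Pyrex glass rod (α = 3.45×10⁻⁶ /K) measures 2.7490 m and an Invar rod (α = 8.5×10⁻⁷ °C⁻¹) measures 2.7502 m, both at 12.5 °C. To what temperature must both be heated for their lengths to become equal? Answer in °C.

T = 180.4 °C

Equal length when α₁L₁ΔT − α₂L₂ΔT = L₂ − L₁ = 1.20×10⁻³ m
α₁L₁ = 9.48405×10⁻⁶, α₂L₂ = 2.33767×10⁻⁶ → Δ(αL) = 7.14638×10⁻⁶ m/K
ΔT = 1.20×10⁻³ / 7.14638×10⁻⁶ = 167.917 K, so T = 12.5 + 167.917 = 180.417 °C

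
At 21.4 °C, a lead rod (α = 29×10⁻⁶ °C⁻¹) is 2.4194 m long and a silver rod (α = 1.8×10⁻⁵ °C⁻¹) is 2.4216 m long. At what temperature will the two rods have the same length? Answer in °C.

T = 104.2 °C

L₁(1 + α₁ΔT) = L₂(1 + α₂ΔT) ⇒ ΔT = (L₂ − L₁)/(α₁L₁ − α₂L₂)
L₂ − L₁ = 2.4216 − 2.4194 = 2.20×10⁻³ m
α₁L₁ − α₂L₂ = 29×10⁻⁶×2.4194 − 1.8×10⁻⁵×2.4216 = 2.65738×10⁻⁵ m/K
ΔT = 2.20×10⁻³ / 2.65738×10⁻⁵ = 82.788 K
T = 21.4 + 82.788 = 104.188 °C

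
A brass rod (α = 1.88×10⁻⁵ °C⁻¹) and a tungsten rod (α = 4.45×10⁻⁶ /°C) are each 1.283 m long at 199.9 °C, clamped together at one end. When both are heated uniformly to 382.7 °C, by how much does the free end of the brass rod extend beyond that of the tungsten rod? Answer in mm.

ΔT = 182.8 K
brass: ΔL = 1.88×10⁻⁵ × 1.283 m × 182.8 = 4.4092×10⁻³ m = 4.4092 mm
tungsten: ΔL = 4.45×10⁻⁶ × 1.283 m × 182.8 = 1.0437×10⁻³ m = 1.0437 mm
difference = 4.4092 − 1.0437 = 3.3655 mm

3.37 mm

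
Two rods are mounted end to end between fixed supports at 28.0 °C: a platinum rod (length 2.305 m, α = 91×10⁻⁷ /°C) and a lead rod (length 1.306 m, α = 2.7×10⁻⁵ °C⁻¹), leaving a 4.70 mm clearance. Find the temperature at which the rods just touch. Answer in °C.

T = 112 °C

α₁L₁ = 2.09755×10⁻⁵ m/K, α₂L₂ = 3.5262×10⁻⁵ m/K → total 5.62375×10⁻⁵ m/K
ΔT = g/(α₁L₁+α₂L₂) = 4.70×10⁻³ / 5.62375×10⁻⁵ = 83.57 K
T = 28.0 + 83.57 = 111.57 °C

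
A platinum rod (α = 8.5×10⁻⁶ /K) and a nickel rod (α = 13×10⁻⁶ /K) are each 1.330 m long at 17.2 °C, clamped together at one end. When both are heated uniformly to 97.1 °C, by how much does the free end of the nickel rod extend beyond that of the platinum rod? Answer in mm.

0.478 mm

ΔT = 79.9 K
platinum: ΔL = 8.5×10⁻⁶ × 1.330 m × 79.9 = 9.0327×10⁻⁴ m = 0.90327 mm
nickel: ΔL = 13×10⁻⁶ × 1.330 m × 79.9 = 1.3815×10⁻³ m = 1.3815 mm
difference = 1.3815 − 0.90327 = 0.47823 mm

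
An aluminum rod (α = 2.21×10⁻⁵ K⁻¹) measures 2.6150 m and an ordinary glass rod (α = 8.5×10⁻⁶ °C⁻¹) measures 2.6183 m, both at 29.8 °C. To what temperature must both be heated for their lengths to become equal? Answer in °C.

Equal length when α₁L₁ΔT − α₂L₂ΔT = L₂ − L₁ = 3.30×10⁻³ m
α₁L₁ = 5.77915×10⁻⁵, α₂L₂ = 2.225555×10⁻⁵ → Δ(αL) = 3.553595×10⁻⁵ m/K
ΔT = 3.30×10⁻³ / 3.553595×10⁻⁵ = 92.864 K, so T = 29.8 + 92.864 = 122.664 °C

T = 122.7 °C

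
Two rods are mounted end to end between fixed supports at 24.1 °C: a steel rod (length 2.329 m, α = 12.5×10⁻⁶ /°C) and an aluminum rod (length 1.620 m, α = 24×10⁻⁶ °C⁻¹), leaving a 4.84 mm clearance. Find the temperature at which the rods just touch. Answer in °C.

T = 95.3 °C

Gap closes when ΔL₁ + ΔL₂ = 4.84 mm = 4.84×10⁻³ m
(α₁L₁ + α₂L₂)ΔT = g
α₁L₁ + α₂L₂ = 12.5×10⁻⁶×2.329 + 24×10⁻⁶×1.620 = 6.79925×10⁻⁵ m/K
ΔT = 4.84×10⁻³ / 6.79925×10⁻⁵ = 71.184 K
T = 24.1 + 71.184 = 95.284 °C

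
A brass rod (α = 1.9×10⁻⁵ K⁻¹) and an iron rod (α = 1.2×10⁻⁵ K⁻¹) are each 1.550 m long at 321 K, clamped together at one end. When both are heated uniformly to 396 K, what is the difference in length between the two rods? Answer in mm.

ΔT = 75 K
brass: ΔL = 1.9×10⁻⁵ × 1.550 m × 75 = 2.2088×10⁻³ m = 2.2088 mm
iron: ΔL = 1.2×10⁻⁵ × 1.550 m × 75 = 1.3950×10⁻³ m = 1.3950 mm
difference = 2.2088 − 1.3950 = 0.8138 mm

0.814 mm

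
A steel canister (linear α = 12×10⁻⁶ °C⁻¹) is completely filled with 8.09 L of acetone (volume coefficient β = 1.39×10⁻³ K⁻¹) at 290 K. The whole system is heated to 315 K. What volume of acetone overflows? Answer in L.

0.274 L

The canister also expands: β_container ≈ 3α = 3.6×10⁻⁵ /K
Net overflow = V₀(β_liq − 3α_cont)ΔT
β − 3α = 1.39×10⁻³ − 3.6×10⁻⁵ = 1.354×10⁻³ /K; ΔT = 25 K
ΔV = 8.09 × 1.354×10⁻³ × 25 = 0.274 L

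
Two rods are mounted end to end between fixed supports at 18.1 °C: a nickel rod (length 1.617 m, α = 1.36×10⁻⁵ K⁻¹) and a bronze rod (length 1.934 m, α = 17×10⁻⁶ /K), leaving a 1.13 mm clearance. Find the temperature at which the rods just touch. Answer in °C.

T = 38.7 °C

α₁L₁ = 2.19912×10⁻⁵ m/K, α₂L₂ = 3.2878×10⁻⁵ m/K → total 5.48692×10⁻⁵ m/K
ΔT = g/(α₁L₁+α₂L₂) = 1.13×10⁻³ / 5.48692×10⁻⁵ = 20.594 K
T = 18.1 + 20.594 = 38.694 °C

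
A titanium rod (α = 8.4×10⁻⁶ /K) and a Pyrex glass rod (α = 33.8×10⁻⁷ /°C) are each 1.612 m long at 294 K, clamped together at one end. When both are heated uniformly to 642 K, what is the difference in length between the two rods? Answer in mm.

ΔT = 348 K
titanium: ΔL = 8.4×10⁻⁶ × 1.612 m × 348 = 4.7122×10⁻³ m = 4.7122 mm
Pyrex glass: ΔL = 33.8×10⁻⁷ × 1.612 m × 348 = 1.8961×10⁻³ m = 1.8961 mm
difference = 4.7122 − 1.8961 = 2.8161 mm

2.82 mm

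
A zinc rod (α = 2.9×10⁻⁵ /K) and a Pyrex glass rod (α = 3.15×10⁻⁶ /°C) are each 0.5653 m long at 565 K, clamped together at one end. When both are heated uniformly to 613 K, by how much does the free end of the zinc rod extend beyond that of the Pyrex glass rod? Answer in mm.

0.701 mm

ΔT = 48 K
zinc: ΔL = 2.9×10⁻⁵ × 0.5653 m × 48 = 7.8690×10⁻⁴ m = 0.78690 mm
Pyrex glass: ΔL = 3.15×10⁻⁶ × 0.5653 m × 48 = 8.5473×10⁻⁵ m = 0.085473 mm
difference = 0.78690 − 0.085473 = 0.701427 mm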